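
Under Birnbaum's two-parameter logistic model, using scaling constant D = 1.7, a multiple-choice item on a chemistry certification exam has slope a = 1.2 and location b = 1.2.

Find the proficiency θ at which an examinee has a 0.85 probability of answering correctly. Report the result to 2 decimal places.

2.05

P(θ) = 1 / (1 + exp(−D·a(θ − b)))
logit = ln(0.8500/0.1500) = 1.7346
θ = b + logit/(1.7·a) = 1.2 + 1.7346/2.0400 = 2.0503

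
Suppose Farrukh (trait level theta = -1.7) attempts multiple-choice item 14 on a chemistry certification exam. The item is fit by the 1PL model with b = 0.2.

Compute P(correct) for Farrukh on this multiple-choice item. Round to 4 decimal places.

0.1301

P(theta) = 1 / (1 + exp(−(theta − b)))
Exponent: (-1.7 − 0.2) = -1.9000
1/(1 + e^{1.9000}) = 0.1301
P = 0.1301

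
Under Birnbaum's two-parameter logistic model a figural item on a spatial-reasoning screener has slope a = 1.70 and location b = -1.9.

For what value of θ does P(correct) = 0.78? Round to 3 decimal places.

-1.155

P(θ) = 1 / (1 + exp(−a(θ − b)))
logit = ln(0.7800/0.2200) = 1.2657
θ = b + logit/(a) = -1.9 + 1.2657/1.7000 = -1.1555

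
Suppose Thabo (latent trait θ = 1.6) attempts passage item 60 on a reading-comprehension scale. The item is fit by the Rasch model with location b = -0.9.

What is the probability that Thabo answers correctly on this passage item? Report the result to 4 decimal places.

0.9241

P(θ) = 1 / (1 + exp(−(θ − b)))
Exponent: (1.6 − (-0.9)) = 2.5000
1/(1 + e^{-2.5000}) = 0.9241
P = 0.9241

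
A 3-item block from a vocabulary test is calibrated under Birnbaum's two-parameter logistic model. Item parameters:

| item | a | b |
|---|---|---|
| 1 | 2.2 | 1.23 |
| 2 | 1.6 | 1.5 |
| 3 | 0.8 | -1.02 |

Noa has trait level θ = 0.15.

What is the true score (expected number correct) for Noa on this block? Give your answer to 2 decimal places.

0.91

P(θ) = 1 / (1 + exp(−a(θ − b)))
P_1 = 1/(1+e^{2.3760}) = 0.0850
P_2 = 1/(1+e^{2.1600}) = 0.1034
P_3 = 1/(1+e^{-0.9360}) = 0.7183
E[score] = 0.0850 + 0.1034 + 0.7183 = 0.9067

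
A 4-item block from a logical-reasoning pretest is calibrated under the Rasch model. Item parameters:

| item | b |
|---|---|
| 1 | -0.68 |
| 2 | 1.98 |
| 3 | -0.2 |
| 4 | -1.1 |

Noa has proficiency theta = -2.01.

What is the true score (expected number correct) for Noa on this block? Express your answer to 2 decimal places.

P(theta) = 1 / (1 + exp(−(theta − b)))
P_1 = 1/(1+e^{1.3300}) = 0.2092
P_2 = 1/(1+e^{3.9900}) = 0.0182
P_3 = 1/(1+e^{1.8100}) = 0.1406
P_4 = 1/(1+e^{0.9100}) = 0.2870
E[score] = 0.2092 + 0.0182 + 0.1406 + 0.2870 = 0.6550

0.65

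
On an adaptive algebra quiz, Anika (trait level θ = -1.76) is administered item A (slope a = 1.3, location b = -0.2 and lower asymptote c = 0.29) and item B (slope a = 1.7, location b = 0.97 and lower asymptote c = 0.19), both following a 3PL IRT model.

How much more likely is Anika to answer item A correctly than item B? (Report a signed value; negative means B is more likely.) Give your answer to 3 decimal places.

0.175

P(θ) = c + (1 − c) · 1 / (1 + exp(−a(θ − b)))
P_A = 0.3726
P_B = 0.1977
P_A − P_B = 0.1748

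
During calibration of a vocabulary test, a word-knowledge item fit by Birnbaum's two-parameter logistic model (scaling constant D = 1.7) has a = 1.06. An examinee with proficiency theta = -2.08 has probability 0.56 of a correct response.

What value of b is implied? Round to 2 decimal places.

-2.21

P(theta) = 1 / (1 + exp(−D·a(theta − b)))
logit(0.56) = ln(0.56/0.44) = 0.2412
b = theta − logit/(1.7·a) = -2.08 − 0.2412/1.8020 = -2.2138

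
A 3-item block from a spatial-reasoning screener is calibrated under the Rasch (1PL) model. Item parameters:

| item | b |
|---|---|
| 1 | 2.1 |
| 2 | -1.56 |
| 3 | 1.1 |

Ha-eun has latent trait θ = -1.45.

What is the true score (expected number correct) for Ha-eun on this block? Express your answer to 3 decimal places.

P(θ) = 1 / (1 + exp(−(θ − b)))
P_1 = 1/(1+e^{3.5500}) = 0.0279
P_2 = 1/(1+e^{-0.1100}) = 0.5275
P_3 = 1/(1+e^{2.5500}) = 0.0724
E[score] = 0.0279 + 0.5275 + 0.0724 = 0.6278

0.628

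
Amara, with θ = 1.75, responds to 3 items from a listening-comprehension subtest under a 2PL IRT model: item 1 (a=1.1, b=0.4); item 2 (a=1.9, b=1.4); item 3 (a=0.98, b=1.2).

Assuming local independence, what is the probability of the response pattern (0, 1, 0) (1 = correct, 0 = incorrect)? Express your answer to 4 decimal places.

0.0449

P(θ) = 1 / (1 + exp(−a(θ − b)))
P_1 = 1/(1+e^{-1.4850}) = 0.8153
P_2 = 1/(1+e^{-0.6650}) = 0.6604
P_3 = 1/(1+e^{-0.5390}) = 0.6316
L = (1−P_1) × P_2 × (1−P_3) = 0.1847 × 0.6604 × 0.3684 = 0.04493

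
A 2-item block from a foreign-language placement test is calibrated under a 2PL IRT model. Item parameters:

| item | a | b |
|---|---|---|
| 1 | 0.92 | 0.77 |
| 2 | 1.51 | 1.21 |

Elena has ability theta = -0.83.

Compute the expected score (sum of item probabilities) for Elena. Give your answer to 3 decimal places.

P(theta) = 1 / (1 + exp(−a(theta − b)))
P_1 = 1/(1+e^{1.4720}) = 0.1866
P_2 = 1/(1+e^{3.0804}) = 0.0439
E[score] = 0.1866 + 0.0439 = 0.2306

0.231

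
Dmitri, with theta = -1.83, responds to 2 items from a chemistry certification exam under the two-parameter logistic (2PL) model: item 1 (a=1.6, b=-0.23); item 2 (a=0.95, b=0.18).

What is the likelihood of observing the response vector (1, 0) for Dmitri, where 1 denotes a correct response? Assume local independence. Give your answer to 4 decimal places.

P(theta) = 1 / (1 + exp(−a(theta − b)))
P_1 = 1/(1+e^{2.5600}) = 0.0718
P_2 = 1/(1+e^{1.9095}) = 0.1290
L = P_1 × (1−P_2) = 0.0718 × 0.8710 = 0.06250

0.0625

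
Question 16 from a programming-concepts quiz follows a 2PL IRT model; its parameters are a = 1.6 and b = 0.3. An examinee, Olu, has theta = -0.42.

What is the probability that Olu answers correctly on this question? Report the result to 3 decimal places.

0.240

P(theta) = 1 / (1 + exp(−a(theta − b)))
Exponent: 1.6 × (-0.42 − 0.3) = -1.1520
1/(1 + e^{1.1520}) = 0.2401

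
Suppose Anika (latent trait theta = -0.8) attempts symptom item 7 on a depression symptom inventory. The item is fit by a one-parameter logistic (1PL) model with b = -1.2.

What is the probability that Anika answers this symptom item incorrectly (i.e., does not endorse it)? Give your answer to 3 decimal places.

P(theta) = 1 / (1 + exp(−(theta − b)))
Exponent: (-0.8 − (-1.2)) = 0.4000
1/(1 + e^{-0.4000}) = 0.5987
P = 0.5987
P(incorrect) = 1 − 0.5987 = 0.4013

0.401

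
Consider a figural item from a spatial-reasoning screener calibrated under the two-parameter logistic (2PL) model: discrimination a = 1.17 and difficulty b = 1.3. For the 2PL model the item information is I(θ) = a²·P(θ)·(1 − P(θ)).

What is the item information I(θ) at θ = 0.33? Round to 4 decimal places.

0.2520

P = 1/(1+e^{1.1349}) = 0.2433
P(1−P) = 0.2433 × 0.7567 = 0.1841
I = a² × P(1−P) = 1.17² × 0.1841 = 0.25199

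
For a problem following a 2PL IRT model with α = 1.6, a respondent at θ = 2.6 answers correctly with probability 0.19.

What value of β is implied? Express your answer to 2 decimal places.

3.51

P(θ) = 1 / (1 + exp(−α(θ − β)))
logit(0.19) = ln(0.19/0.81) = -1.4500
β = θ − logit/(α) = 2.6 − (-1.4500)/1.6000 = 3.5063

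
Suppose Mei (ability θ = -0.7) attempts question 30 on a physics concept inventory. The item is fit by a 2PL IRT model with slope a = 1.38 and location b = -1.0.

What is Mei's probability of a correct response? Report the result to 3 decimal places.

P(θ) = 1 / (1 + exp(−a(θ − b)))
Exponent: 1.38 × (-0.7 − (-1.0)) = 0.4140
1/(1 + e^{-0.4140}) = 0.6020

0.602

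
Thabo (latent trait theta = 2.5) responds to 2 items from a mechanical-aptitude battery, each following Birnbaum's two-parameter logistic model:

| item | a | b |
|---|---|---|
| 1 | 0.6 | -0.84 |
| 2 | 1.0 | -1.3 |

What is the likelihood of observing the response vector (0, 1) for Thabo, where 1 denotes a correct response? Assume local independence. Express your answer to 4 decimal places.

0.1162

P(theta) = 1 / (1 + exp(−a(theta − b)))
P_1 = 1/(1+e^{-2.0040}) = 0.8812
P_2 = 1/(1+e^{-3.8000}) = 0.9781
L = (1−P_1) × P_2 = 0.1188 × 0.9781 = 0.11618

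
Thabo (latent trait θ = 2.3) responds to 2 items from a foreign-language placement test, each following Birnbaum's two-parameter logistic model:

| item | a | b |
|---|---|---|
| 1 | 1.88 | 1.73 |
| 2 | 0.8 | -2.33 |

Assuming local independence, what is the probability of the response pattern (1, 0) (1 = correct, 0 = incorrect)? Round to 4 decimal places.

P(θ) = 1 / (1 + exp(−a(θ − b)))
P_1 = 1/(1+e^{-1.0716}) = 0.7449
P_2 = 1/(1+e^{-3.7040}) = 0.9760
L = P_1 × (1−P_2) = 0.7449 × 0.0240 = 0.01790

0.0179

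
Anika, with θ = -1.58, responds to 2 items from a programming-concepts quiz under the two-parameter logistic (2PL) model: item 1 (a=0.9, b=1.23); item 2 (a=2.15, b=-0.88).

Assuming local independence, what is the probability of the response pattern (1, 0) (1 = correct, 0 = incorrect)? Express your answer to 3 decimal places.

0.060

P(θ) = 1 / (1 + exp(−a(θ − b)))
P_1 = 1/(1+e^{2.5290}) = 0.0739
P_2 = 1/(1+e^{1.5050}) = 0.1817
L = P_1 × (1−P_2) = 0.0739 × 0.8183 = 0.06043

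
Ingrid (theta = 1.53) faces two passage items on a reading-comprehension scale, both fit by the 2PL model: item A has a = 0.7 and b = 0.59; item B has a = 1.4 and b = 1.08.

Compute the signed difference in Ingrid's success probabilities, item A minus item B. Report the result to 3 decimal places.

0.006

P(theta) = 1 / (1 + exp(−a(theta − b)))
P_A = 0.6588
P_B = 0.6525
P_A − P_B = 0.0063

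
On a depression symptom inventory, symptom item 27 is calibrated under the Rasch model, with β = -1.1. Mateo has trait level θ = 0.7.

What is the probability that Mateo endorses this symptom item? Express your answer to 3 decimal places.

0.858

P(θ) = 1 / (1 + exp(−(θ − β)))
Exponent: (0.7 − (-1.1)) = 1.8000
1/(1 + e^{-1.8000}) = 0.8581
P = 0.8581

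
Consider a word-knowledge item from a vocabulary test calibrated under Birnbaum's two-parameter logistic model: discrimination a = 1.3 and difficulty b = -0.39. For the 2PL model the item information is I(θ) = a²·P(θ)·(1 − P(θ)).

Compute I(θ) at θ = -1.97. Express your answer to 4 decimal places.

P = 1/(1+e^{2.0540}) = 0.1136
P(1−P) = 0.1136 × 0.8864 = 0.1007
I = a² × P(1−P) = 1.3² × 0.1007 = 0.17024

0.1702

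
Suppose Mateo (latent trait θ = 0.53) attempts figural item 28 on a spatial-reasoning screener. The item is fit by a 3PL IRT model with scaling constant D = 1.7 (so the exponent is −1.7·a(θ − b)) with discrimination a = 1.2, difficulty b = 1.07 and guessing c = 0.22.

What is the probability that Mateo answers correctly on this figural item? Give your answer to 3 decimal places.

0.415

P(θ) = c + (1 − c) · 1 / (1 + exp(−D·a(θ − b)))
Exponent: 1.7 × 1.2 × (0.53 − 1.07) = -1.1016
1/(1 + e^{1.1016}) = 0.2494
P = 0.22 + 0.78 × 0.2494 = 0.4146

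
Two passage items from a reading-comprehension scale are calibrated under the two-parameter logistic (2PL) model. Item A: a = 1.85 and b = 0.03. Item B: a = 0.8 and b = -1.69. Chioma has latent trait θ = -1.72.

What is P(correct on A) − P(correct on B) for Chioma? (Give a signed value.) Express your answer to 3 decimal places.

P(θ) = 1 / (1 + exp(−a(θ − b)))
P_A = 0.0378
P_B = 0.4940
P_A − P_B = -0.4562

-0.456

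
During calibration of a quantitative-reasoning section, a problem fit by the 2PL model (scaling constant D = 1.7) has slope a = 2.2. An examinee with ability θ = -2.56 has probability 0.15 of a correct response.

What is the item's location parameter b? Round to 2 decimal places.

P(θ) = 1 / (1 + exp(−D·a(θ − b)))
logit(0.15) = ln(0.15/0.85) = -1.7346
b = θ − logit/(1.7·a) = -2.56 − (-1.7346)/3.7400 = -2.0962

-2.10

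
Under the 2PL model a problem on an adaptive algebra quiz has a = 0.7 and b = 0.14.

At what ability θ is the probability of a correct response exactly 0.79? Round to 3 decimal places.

P(θ) = 1 / (1 + exp(−a(θ − b)))
logit = ln(0.7900/0.2100) = 1.3249
θ = b + logit/(a) = 0.14 + 1.3249/0.7000 = 2.0328

2.033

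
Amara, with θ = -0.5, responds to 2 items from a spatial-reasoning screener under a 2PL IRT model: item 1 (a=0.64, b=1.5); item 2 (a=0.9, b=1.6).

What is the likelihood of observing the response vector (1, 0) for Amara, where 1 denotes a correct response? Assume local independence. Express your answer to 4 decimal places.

0.1890

P(θ) = 1 / (1 + exp(−a(θ − b)))
P_1 = 1/(1+e^{1.2800}) = 0.2176
P_2 = 1/(1+e^{1.8900}) = 0.1312
L = P_1 × (1−P_2) = 0.2176 × 0.8688 = 0.18900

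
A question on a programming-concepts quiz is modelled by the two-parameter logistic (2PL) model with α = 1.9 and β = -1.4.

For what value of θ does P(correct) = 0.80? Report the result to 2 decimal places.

P(θ) = 1 / (1 + exp(−α(θ − β)))
logit = ln(0.8000/0.2000) = 1.3863
θ = β + logit/(α) = -1.4 + 1.3863/1.9000 = -0.6704

-0.67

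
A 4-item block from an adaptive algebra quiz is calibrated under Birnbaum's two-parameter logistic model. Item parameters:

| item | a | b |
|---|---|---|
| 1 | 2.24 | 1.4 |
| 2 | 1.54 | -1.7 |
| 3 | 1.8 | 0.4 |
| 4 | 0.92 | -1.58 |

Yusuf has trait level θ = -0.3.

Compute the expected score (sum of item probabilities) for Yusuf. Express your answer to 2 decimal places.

1.90

P(θ) = 1 / (1 + exp(−a(θ − b)))
P_1 = 1/(1+e^{3.8080}) = 0.0217
P_2 = 1/(1+e^{-2.1560}) = 0.8962
P_3 = 1/(1+e^{1.2600}) = 0.2210
P_4 = 1/(1+e^{-1.1776}) = 0.7645
E[score] = 0.0217 + 0.8962 + 0.2210 + 0.7645 = 1.9034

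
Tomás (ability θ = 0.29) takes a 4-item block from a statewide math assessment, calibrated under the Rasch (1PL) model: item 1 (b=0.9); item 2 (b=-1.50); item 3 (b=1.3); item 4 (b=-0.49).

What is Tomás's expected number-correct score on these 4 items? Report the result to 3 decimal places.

P(θ) = 1 / (1 + exp(−(θ − b)))
P_1 = 1/(1+e^{0.6100}) = 0.3521
P_2 = 1/(1+e^{-1.7900}) = 0.8569
P_3 = 1/(1+e^{1.0100}) = 0.2670
P_4 = 1/(1+e^{-0.7800}) = 0.6857
E[score] = 0.3521 + 0.8569 + 0.2670 + 0.6857 = 2.1616

2.162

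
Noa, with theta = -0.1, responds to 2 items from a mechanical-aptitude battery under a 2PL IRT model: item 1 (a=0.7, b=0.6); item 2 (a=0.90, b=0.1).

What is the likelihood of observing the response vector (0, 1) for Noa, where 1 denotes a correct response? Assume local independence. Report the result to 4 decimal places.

0.2822

P(theta) = 1 / (1 + exp(−a(theta − b)))
P_1 = 1/(1+e^{0.4900}) = 0.3799
P_2 = 1/(1+e^{0.1800}) = 0.4551
L = (1−P_1) × P_2 = 0.6201 × 0.4551 = 0.28222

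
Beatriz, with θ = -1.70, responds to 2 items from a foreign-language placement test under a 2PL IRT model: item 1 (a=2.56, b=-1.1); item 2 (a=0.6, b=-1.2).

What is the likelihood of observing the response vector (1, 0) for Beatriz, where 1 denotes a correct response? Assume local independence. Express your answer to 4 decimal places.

0.1017

P(θ) = 1 / (1 + exp(−a(θ − b)))
P_1 = 1/(1+e^{1.5360}) = 0.1771
P_2 = 1/(1+e^{0.3000}) = 0.4256
L = P_1 × (1−P_2) = 0.1771 × 0.5744 = 0.10174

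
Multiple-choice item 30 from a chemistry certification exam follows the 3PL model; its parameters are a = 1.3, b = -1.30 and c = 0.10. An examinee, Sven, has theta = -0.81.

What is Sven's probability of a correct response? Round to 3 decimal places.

P(theta) = c + (1 − c) · 1 / (1 + exp(−a(theta − b)))
Exponent: 1.3 × (-0.81 − (-1.30)) = 0.6370
1/(1 + e^{-0.6370}) = 0.6541
P = 0.10 + 0.90 × 0.6541 = 0.6887

0.689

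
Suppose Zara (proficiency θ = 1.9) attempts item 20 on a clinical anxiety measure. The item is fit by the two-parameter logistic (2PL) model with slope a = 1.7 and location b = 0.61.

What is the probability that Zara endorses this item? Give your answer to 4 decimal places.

P(θ) = 1 / (1 + exp(−a(θ − b)))
Exponent: 1.7 × (1.9 − 0.61) = 2.1930
1/(1 + e^{-2.1930}) = 0.8996

0.8996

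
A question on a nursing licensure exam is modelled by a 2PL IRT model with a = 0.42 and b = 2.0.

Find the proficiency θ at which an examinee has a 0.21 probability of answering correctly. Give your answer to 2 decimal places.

-1.15

P(θ) = 1 / (1 + exp(−a(θ − b)))
logit = ln(0.2100/0.7900) = -1.3249
θ = b + logit/(a) = 2.0 + (-1.3249)/0.4200 = -1.1546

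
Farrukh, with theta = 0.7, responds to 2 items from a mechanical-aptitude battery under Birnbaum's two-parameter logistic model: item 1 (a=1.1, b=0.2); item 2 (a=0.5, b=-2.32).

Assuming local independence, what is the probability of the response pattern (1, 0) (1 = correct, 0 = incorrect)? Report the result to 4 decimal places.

P(theta) = 1 / (1 + exp(−a(theta − b)))
P_1 = 1/(1+e^{-0.5500}) = 0.6341
P_2 = 1/(1+e^{-1.5100}) = 0.8191
L = P_1 × (1−P_2) = 0.6341 × 0.1809 = 0.11474

0.1147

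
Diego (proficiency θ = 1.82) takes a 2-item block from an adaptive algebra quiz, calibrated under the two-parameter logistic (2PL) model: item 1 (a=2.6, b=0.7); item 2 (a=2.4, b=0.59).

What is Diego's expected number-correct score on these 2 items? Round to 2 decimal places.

1.90

P(θ) = 1 / (1 + exp(−a(θ − b)))
P_1 = 1/(1+e^{-2.9120}) = 0.9484
P_2 = 1/(1+e^{-2.9520}) = 0.9504
E[score] = 0.9484 + 0.9504 = 1.8988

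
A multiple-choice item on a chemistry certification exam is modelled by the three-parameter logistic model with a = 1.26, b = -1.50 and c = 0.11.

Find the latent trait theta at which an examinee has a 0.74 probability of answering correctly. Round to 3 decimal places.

P(theta) = c + (1 − c) · 1 / (1 + exp(−a(theta − b)))
Remove guessing floor: (0.74 − 0.11)/(1 − 0.11) = 0.7079
logit = ln(0.7079/0.2921) = 0.8850
theta = b + logit/(a) = -1.50 + 0.8850/1.2600 = -0.7976

-0.798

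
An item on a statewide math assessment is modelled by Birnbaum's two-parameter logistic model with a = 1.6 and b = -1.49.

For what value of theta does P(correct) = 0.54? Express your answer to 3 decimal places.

-1.390

P(theta) = 1 / (1 + exp(−a(theta − b)))
logit = ln(0.5400/0.4600) = 0.1603
theta = b + logit/(a) = -1.49 + 0.1603/1.6000 = -1.3898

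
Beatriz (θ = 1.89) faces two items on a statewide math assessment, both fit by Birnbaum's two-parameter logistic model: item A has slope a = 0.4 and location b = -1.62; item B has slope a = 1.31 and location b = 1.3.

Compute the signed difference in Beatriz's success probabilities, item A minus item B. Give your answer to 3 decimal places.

0.119

P(θ) = 1 / (1 + exp(−a(θ − b)))
P_A = 0.8028
P_B = 0.6841
P_A − P_B = 0.1187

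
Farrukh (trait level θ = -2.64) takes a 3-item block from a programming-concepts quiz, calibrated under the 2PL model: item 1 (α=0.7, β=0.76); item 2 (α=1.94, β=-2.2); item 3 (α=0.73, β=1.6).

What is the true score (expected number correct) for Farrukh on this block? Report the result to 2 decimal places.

P(θ) = 1 / (1 + exp(−α(θ − β)))
P_1 = 1/(1+e^{2.3800}) = 0.0847
P_2 = 1/(1+e^{0.8536}) = 0.2987
P_3 = 1/(1+e^{3.0952}) = 0.0433
E[score] = 0.0847 + 0.2987 + 0.0433 = 0.4267

0.43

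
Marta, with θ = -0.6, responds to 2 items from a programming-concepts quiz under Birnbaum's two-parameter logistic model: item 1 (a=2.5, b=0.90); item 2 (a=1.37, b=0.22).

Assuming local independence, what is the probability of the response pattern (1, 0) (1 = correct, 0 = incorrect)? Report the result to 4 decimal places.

P(θ) = 1 / (1 + exp(−a(θ − b)))
P_1 = 1/(1+e^{3.7500}) = 0.0230
P_2 = 1/(1+e^{1.1234}) = 0.2454
L = P_1 × (1−P_2) = 0.0230 × 0.7546 = 0.01734

0.0173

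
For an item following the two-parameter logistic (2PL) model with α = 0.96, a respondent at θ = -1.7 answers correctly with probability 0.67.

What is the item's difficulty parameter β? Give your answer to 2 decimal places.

P(θ) = 1 / (1 + exp(−α(θ − β)))
logit(0.67) = ln(0.67/0.33) = 0.7082
β = θ − logit/(α) = -1.7 − 0.7082/0.9600 = -2.4377

-2.44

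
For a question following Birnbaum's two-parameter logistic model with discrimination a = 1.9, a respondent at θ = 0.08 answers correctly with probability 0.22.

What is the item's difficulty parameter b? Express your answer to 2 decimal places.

P(θ) = 1 / (1 + exp(−a(θ − b)))
logit(0.22) = ln(0.22/0.78) = -1.2657
b = θ − logit/(a) = 0.08 − (-1.2657)/1.9000 = 0.7461

0.75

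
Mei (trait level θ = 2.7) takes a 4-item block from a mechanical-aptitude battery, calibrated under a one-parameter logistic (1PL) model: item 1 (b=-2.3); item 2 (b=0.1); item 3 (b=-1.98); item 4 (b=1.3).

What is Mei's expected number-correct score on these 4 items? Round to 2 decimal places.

P(θ) = 1 / (1 + exp(−(θ − b)))
P_1 = 1/(1+e^{-5.0000}) = 0.9933
P_2 = 1/(1+e^{-2.6000}) = 0.9309
P_3 = 1/(1+e^{-4.6800}) = 0.9908
P_4 = 1/(1+e^{-1.4000}) = 0.8022
E[score] = 0.9933 + 0.9309 + 0.9908 + 0.8022 = 3.7172

3.72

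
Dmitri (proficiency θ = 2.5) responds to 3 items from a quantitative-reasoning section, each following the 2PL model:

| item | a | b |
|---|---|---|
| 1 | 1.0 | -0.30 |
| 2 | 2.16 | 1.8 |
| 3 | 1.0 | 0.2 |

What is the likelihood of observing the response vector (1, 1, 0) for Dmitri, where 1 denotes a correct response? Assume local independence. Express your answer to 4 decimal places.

P(θ) = 1 / (1 + exp(−a(θ − b)))
P_1 = 1/(1+e^{-2.8000}) = 0.9427
P_2 = 1/(1+e^{-1.5120}) = 0.8194
P_3 = 1/(1+e^{-2.3000}) = 0.9089
L = P_1 × P_2 × (1−P_3) = 0.9427 × 0.8194 × 0.0911 = 0.07038

0.0704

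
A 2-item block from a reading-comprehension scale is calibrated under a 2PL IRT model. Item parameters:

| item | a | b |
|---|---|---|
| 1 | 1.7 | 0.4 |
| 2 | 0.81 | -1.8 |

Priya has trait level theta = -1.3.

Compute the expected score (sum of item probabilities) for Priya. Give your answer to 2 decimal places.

0.65

P(theta) = 1 / (1 + exp(−a(theta − b)))
P_1 = 1/(1+e^{2.8900}) = 0.0527
P_2 = 1/(1+e^{-0.4050}) = 0.5999
E[score] = 0.0527 + 0.5999 = 0.6525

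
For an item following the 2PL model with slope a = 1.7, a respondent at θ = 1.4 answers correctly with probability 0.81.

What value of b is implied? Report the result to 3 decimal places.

0.547

P(θ) = 1 / (1 + exp(−a(θ − b)))
logit(0.81) = ln(0.81/0.19) = 1.4500
b = θ − logit/(a) = 1.4 − 1.4500/1.7000 = 0.5471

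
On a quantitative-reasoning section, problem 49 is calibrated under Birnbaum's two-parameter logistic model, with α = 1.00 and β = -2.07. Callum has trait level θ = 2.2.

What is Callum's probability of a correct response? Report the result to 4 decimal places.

P(θ) = 1 / (1 + exp(−α(θ − β)))
Exponent: 1.00 × (2.2 − (-2.07)) = 4.2700
1/(1 + e^{-4.2700}) = 0.9862

0.9862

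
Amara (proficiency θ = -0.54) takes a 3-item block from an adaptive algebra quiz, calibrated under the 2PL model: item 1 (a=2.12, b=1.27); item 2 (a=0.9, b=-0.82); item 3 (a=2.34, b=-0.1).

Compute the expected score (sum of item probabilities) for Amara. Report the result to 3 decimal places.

0.847

P(θ) = 1 / (1 + exp(−a(θ − b)))
P_1 = 1/(1+e^{3.8372}) = 0.0211
P_2 = 1/(1+e^{-0.2520}) = 0.5627
P_3 = 1/(1+e^{1.0296}) = 0.2632
E[score] = 0.0211 + 0.5627 + 0.2632 = 0.8469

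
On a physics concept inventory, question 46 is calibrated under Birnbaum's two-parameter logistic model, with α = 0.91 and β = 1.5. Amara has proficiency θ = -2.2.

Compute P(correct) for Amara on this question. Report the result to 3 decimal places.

0.033

P(θ) = 1 / (1 + exp(−α(θ − β)))
Exponent: 0.91 × (-2.2 − 1.5) = -3.3670
1/(1 + e^{3.3670}) = 0.0333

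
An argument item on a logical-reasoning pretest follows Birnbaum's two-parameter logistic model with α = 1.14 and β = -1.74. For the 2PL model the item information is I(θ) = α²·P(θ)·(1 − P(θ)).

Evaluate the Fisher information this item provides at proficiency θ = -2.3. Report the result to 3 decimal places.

0.294

P = 1/(1+e^{0.6384}) = 0.3456
P(1−P) = 0.3456 × 0.6544 = 0.2262
I = α² × P(1−P) = 1.14² × 0.2262 = 0.29392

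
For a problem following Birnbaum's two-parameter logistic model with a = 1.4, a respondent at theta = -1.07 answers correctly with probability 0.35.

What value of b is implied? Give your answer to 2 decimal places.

-0.63

P(theta) = 1 / (1 + exp(−a(theta − b)))
logit(0.35) = ln(0.35/0.65) = -0.6190
b = theta − logit/(a) = -1.07 − (-0.6190)/1.4000 = -0.6278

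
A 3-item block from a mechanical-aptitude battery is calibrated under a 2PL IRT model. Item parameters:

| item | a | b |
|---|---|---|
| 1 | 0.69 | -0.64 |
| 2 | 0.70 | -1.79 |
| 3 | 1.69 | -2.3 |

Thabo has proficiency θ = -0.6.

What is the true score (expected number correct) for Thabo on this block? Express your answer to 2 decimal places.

P(θ) = 1 / (1 + exp(−a(θ − b)))
P_1 = 1/(1+e^{-0.0276}) = 0.5069
P_2 = 1/(1+e^{-0.8330}) = 0.6970
P_3 = 1/(1+e^{-2.8730}) = 0.9465
E[score] = 0.5069 + 0.6970 + 0.9465 = 2.1504

2.15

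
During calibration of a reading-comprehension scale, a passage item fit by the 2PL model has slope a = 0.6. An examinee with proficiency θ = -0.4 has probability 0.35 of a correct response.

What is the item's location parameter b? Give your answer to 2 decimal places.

P(θ) = 1 / (1 + exp(−a(θ − b)))
logit(0.35) = ln(0.35/0.65) = -0.6190
b = θ − logit/(a) = -0.4 − (-0.6190)/0.6000 = 0.6317

0.63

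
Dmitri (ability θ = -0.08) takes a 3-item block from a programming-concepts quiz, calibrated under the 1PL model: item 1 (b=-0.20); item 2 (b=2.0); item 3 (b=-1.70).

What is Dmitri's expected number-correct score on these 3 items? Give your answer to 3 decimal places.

1.476

P(θ) = 1 / (1 + exp(−(θ − b)))
P_1 = 1/(1+e^{-0.1200}) = 0.5300
P_2 = 1/(1+e^{2.0800}) = 0.1111
P_3 = 1/(1+e^{-1.6200}) = 0.8348
E[score] = 0.5300 + 0.1111 + 0.8348 = 1.4758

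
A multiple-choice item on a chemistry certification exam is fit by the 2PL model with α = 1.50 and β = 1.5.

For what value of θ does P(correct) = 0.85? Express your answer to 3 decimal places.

P(θ) = 1 / (1 + exp(−α(θ − β)))
logit = ln(0.8500/0.1500) = 1.7346
θ = β + logit/(α) = 1.5 + 1.7346/1.5000 = 2.6564

2.656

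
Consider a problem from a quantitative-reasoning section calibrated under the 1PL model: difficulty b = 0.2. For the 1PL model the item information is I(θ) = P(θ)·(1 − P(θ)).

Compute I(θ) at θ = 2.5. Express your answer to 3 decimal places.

0.083

P = 1/(1+e^{-2.3000}) = 0.9089
P(1−P) = 0.9089 × 0.0911 = 0.0828
I = P(1−P) = 0.08282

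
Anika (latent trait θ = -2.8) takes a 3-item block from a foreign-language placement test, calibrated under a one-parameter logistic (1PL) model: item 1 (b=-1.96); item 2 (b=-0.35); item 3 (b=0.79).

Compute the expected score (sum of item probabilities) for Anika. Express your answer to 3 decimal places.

P(θ) = 1 / (1 + exp(−(θ − b)))
P_1 = 1/(1+e^{0.8400}) = 0.3015
P_2 = 1/(1+e^{2.4500}) = 0.0794
P_3 = 1/(1+e^{3.5900}) = 0.0269
E[score] = 0.3015 + 0.0794 + 0.0269 = 0.4078

0.408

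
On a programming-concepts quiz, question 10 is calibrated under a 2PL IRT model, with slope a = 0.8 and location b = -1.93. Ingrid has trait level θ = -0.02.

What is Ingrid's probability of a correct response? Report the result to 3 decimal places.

P(θ) = 1 / (1 + exp(−a(θ − b)))
Exponent: 0.8 × (-0.02 − (-1.93)) = 1.5280
1/(1 + e^{-1.5280}) = 0.8217

0.822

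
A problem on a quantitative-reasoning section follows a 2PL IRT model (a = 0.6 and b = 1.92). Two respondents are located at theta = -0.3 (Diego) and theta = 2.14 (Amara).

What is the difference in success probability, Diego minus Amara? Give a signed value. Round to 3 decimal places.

-0.324

P(theta) = 1 / (1 + exp(−a(theta − b)))
P(Diego) = 0.2088  [exponent -1.3320]
P(Amara) = 0.5330  [exponent 0.1320]
Difference = 0.2088 − 0.5330 = -0.3241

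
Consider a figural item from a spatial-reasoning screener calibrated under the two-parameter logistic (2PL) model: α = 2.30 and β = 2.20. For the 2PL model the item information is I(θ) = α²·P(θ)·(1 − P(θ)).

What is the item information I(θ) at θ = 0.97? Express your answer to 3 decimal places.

P = 1/(1+e^{2.8290}) = 0.0558
P(1−P) = 0.0558 × 0.9442 = 0.0527
I = α² × P(1−P) = 2.30² × 0.0527 = 0.27860

0.279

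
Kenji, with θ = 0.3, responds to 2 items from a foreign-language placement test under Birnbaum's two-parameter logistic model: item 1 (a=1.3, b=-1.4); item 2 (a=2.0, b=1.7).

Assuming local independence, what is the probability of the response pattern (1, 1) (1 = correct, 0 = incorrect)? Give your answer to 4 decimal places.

0.0517

P(θ) = 1 / (1 + exp(−a(θ − b)))
P_1 = 1/(1+e^{-2.2100}) = 0.9011
P_2 = 1/(1+e^{2.8000}) = 0.0573
L = P_1 × P_2 = 0.9011 × 0.0573 = 0.05166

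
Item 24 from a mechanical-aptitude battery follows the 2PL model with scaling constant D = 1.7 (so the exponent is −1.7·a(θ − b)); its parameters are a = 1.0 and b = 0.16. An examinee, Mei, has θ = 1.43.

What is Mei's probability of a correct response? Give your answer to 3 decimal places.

P(θ) = 1 / (1 + exp(−D·a(θ − b)))
Exponent: 1.7 × 1.0 × (1.43 − 0.16) = 2.1590
1/(1 + e^{-2.1590}) = 0.8965
P = 0.8965

0.897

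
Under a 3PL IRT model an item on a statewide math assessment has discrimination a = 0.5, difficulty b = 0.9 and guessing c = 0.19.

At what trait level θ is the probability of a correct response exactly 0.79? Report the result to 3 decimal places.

P(θ) = c + (1 − c) · 1 / (1 + exp(−a(θ − b)))
Remove guessing floor: (0.79 − 0.19)/(1 − 0.19) = 0.7407
logit = ln(0.7407/0.2593) = 1.0498
θ = b + logit/(a) = 0.9 + 1.0498/0.5000 = 2.9996

3.000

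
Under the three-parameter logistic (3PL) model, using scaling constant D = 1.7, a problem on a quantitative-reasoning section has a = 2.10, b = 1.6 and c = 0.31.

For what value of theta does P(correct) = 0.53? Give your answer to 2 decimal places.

1.39

P(theta) = c + (1 − c) · 1 / (1 + exp(−D·a(theta − b)))
Remove guessing floor: (0.53 − 0.31)/(1 − 0.31) = 0.3188
logit = ln(0.3188/0.6812) = -0.7591
theta = b + logit/(1.7·a) = 1.6 + (-0.7591)/3.5700 = 1.3874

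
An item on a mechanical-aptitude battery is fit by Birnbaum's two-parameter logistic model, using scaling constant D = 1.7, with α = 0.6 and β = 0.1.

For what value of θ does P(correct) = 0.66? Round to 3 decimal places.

P(θ) = 1 / (1 + exp(−D·α(θ − β)))
logit = ln(0.6600/0.3400) = 0.6633
θ = β + logit/(1.7·α) = 0.1 + 0.6633/1.0200 = 0.7503

0.750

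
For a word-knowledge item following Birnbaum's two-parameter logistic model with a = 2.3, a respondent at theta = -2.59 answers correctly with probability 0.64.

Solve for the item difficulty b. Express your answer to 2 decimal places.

P(theta) = 1 / (1 + exp(−a(theta − b)))
logit(0.64) = ln(0.64/0.36) = 0.5754
b = theta − logit/(a) = -2.59 − 0.5754/2.3000 = -2.8402

-2.84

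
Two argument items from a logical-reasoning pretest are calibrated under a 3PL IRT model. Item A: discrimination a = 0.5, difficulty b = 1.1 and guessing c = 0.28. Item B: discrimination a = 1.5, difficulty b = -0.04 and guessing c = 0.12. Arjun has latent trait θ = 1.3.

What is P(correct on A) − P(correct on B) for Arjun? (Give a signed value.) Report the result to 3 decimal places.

P(θ) = c + (1 − c) · 1 / (1 + exp(−a(θ − b)))
P_A = 0.6580
P_B = 0.8960
P_A − P_B = -0.2380

-0.238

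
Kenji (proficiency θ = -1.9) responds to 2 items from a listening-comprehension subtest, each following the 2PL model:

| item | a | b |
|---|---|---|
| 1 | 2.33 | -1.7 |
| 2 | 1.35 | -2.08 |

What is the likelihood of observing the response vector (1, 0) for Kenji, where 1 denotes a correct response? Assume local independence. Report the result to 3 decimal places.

0.169

P(θ) = 1 / (1 + exp(−a(θ − b)))
P_1 = 1/(1+e^{0.4660}) = 0.3856
P_2 = 1/(1+e^{-0.2430}) = 0.5605
L = P_1 × (1−P_2) = 0.3856 × 0.4395 = 0.16947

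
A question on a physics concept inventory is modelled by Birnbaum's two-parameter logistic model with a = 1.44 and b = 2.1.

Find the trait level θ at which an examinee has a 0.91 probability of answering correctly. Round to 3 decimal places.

3.707

P(θ) = 1 / (1 + exp(−a(θ − b)))
logit = ln(0.9100/0.0900) = 2.3136
θ = b + logit/(a) = 2.1 + 2.3136/1.4400 = 3.7067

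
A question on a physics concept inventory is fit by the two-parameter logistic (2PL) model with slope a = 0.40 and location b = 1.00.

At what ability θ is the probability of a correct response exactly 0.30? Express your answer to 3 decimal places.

P(θ) = 1 / (1 + exp(−a(θ − b)))
logit = ln(0.3000/0.7000) = -0.8473
θ = b + logit/(a) = 1.00 + (-0.8473)/0.4000 = -1.1182

-1.118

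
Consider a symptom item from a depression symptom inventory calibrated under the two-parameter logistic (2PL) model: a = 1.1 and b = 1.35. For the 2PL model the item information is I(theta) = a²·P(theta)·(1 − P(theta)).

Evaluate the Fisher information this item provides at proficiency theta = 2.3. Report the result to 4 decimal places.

P = 1/(1+e^{-1.0450}) = 0.7398
P(1−P) = 0.7398 × 0.2602 = 0.1925
I = a² × P(1−P) = 1.1² × 0.1925 = 0.23291

0.2329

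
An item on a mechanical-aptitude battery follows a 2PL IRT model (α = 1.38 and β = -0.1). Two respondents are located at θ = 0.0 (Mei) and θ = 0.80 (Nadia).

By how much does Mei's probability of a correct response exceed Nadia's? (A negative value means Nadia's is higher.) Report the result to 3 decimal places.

-0.241

P(θ) = 1 / (1 + exp(−α(θ − β)))
P(Mei) = 0.5344  [exponent 0.1380]
P(Nadia) = 0.7759  [exponent 1.2420]
Difference = 0.5344 − 0.7759 = -0.2415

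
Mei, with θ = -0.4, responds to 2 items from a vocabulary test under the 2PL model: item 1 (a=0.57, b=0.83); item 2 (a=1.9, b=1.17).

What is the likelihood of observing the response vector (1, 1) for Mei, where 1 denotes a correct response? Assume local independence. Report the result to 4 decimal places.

P(θ) = 1 / (1 + exp(−a(θ − b)))
P_1 = 1/(1+e^{0.7011}) = 0.3316
P_2 = 1/(1+e^{2.9830}) = 0.0482
L = P_1 × P_2 = 0.3316 × 0.0482 = 0.01598

0.0160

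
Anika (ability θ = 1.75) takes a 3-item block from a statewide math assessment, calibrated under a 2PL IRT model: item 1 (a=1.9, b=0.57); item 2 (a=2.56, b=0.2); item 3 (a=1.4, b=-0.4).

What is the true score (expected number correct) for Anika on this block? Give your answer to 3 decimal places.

P(θ) = 1 / (1 + exp(−a(θ − b)))
P_1 = 1/(1+e^{-2.2420}) = 0.9040
P_2 = 1/(1+e^{-3.9680}) = 0.9814
P_3 = 1/(1+e^{-3.0100}) = 0.9530
E[score] = 0.9040 + 0.9814 + 0.9530 = 2.8384

2.838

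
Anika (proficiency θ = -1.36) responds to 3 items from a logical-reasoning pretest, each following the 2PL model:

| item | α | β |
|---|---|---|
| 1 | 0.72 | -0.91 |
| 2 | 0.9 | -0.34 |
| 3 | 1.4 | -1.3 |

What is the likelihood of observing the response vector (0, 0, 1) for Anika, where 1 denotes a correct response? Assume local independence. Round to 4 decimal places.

P(θ) = 1 / (1 + exp(−α(θ − β)))
P_1 = 1/(1+e^{0.3240}) = 0.4197
P_2 = 1/(1+e^{0.9180}) = 0.2854
P_3 = 1/(1+e^{0.0840}) = 0.4790
L = (1−P_1) × (1−P_2) × P_3 = 0.5803 × 0.7146 × 0.4790 = 0.19865

0.1986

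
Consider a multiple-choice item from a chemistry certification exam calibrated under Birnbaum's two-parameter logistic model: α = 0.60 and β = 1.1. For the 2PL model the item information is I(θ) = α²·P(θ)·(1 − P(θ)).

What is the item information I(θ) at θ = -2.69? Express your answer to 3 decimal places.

0.030

P = 1/(1+e^{2.2740}) = 0.0933
P(1−P) = 0.0933 × 0.9067 = 0.0846
I = α² × P(1−P) = 0.60² × 0.0846 = 0.03045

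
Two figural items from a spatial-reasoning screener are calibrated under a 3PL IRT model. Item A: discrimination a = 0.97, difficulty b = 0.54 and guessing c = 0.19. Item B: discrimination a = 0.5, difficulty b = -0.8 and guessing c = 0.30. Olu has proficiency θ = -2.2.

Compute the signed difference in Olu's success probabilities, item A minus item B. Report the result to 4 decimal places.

-0.2892

P(θ) = c + (1 − c) · 1 / (1 + exp(−a(θ − b)))
P_A = 0.2431
P_B = 0.5323
P_A − P_B = -0.2892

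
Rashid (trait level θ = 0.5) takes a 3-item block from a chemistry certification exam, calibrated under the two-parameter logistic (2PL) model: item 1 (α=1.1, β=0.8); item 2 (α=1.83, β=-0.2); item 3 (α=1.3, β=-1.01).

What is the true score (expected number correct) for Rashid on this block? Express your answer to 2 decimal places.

P(θ) = 1 / (1 + exp(−α(θ − β)))
P_1 = 1/(1+e^{0.3300}) = 0.4182
P_2 = 1/(1+e^{-1.2810}) = 0.7826
P_3 = 1/(1+e^{-1.9630}) = 0.8769
E[score] = 0.4182 + 0.7826 + 0.8769 = 2.0777

2.08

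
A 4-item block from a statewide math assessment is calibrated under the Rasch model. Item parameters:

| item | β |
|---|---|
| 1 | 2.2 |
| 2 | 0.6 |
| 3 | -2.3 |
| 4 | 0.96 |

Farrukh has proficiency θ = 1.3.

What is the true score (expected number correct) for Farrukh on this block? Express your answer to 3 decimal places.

P(θ) = 1 / (1 + exp(−(θ − β)))
P_1 = 1/(1+e^{0.9000}) = 0.2891
P_2 = 1/(1+e^{-0.7000}) = 0.6682
P_3 = 1/(1+e^{-3.6000}) = 0.9734
P_4 = 1/(1+e^{-0.3400}) = 0.5842
E[score] = 0.2891 + 0.6682 + 0.9734 + 0.5842 = 2.5148

2.515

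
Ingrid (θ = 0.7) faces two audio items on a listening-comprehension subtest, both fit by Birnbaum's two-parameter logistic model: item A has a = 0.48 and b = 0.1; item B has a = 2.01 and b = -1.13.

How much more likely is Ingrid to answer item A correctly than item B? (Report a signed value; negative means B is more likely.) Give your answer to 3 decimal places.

P(θ) = 1 / (1 + exp(−a(θ − b)))
P_A = 0.5715
P_B = 0.9754
P_A − P_B = -0.4039

-0.404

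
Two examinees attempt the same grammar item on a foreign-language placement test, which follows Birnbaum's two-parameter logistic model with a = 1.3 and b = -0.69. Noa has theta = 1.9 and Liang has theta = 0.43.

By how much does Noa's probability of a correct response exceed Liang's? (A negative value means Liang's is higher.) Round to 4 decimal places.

0.1557

P(theta) = 1 / (1 + exp(−a(theta − b)))
P(Noa) = 0.9667  [exponent 3.3670]
P(Liang) = 0.8109  [exponent 1.4560]
Difference = 0.9667 − 0.8109 = 0.1557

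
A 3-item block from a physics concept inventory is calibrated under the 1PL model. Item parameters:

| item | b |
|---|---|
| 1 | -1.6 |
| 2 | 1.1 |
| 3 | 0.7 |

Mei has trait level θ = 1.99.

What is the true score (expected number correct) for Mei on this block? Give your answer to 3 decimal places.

2.466

P(θ) = 1 / (1 + exp(−(θ − b)))
P_1 = 1/(1+e^{-3.5900}) = 0.9731
P_2 = 1/(1+e^{-0.8900}) = 0.7089
P_3 = 1/(1+e^{-1.2900}) = 0.7841
E[score] = 0.9731 + 0.7089 + 0.7841 = 2.4662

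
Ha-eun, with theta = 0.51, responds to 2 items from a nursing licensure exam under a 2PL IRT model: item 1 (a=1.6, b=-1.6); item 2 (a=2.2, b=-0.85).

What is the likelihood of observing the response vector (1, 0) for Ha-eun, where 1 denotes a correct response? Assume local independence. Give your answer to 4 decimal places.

0.0462

P(theta) = 1 / (1 + exp(−a(theta − b)))
P_1 = 1/(1+e^{-3.3760}) = 0.9669
P_2 = 1/(1+e^{-2.9920}) = 0.9522
L = P_1 × (1−P_2) = 0.9669 × 0.0478 = 0.04621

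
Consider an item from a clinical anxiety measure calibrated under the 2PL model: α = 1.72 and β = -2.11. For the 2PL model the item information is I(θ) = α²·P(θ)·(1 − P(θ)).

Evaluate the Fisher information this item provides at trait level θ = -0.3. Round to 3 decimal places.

P = 1/(1+e^{-3.1132}) = 0.9574
P(1−P) = 0.9574 × 0.0426 = 0.0408
I = α² × P(1−P) = 1.72² × 0.0408 = 0.12057

0.121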